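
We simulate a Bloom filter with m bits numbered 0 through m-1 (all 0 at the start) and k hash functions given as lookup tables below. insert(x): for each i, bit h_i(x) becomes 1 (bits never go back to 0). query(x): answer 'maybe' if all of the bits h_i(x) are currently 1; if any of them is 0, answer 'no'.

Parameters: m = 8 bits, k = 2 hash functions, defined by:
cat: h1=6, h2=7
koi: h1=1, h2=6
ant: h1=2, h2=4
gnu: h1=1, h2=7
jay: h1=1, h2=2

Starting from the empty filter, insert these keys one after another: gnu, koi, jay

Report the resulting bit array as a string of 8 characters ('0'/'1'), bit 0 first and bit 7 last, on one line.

Start: bits=00000000
After insert 'gnu': sets bits 1 7 -> bits=01000001
After insert 'koi': sets bits 1 6 -> bits=01000011
After insert 'jay': sets bits 1 2 -> bits=01100011

Answer: 01100011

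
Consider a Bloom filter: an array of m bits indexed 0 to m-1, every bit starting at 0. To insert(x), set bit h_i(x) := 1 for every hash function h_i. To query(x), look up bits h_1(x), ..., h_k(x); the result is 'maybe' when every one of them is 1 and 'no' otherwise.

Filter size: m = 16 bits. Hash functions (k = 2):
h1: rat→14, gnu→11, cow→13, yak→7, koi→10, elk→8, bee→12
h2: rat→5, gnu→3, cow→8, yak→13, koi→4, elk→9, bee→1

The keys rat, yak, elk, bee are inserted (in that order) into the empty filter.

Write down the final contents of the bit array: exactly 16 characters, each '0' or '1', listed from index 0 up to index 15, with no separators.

Answer: 0100010111001110

Derivation:
Start: bits=0000000000000000
After insert 'rat': sets bits 5 14 -> bits=0000010000000010
After insert 'yak': sets bits 7 13 -> bits=0000010100000110
After insert 'elk': sets bits 8 9 -> bits=0000010111000110
After insert 'bee': sets bits 1 12 -> bits=0100010111001110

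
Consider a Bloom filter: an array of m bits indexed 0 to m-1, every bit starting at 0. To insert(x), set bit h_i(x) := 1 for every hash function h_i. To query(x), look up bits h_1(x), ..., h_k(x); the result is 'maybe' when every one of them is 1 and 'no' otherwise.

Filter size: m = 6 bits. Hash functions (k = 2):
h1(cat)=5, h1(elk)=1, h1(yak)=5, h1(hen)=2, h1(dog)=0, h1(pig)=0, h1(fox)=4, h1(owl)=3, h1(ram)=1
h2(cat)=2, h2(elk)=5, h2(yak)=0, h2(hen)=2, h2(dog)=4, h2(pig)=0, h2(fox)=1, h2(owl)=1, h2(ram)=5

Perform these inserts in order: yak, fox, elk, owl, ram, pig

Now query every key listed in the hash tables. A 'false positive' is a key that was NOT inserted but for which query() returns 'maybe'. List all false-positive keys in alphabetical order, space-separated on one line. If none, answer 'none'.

Start: bits=000000
After insert 'yak': sets bits 0 5 -> bits=100001
After insert 'fox': sets bits 1 4 -> bits=110011
After insert 'elk': sets bits 1 5 -> bits=110011
After insert 'owl': sets bits 1 3 -> bits=110111
After insert 'ram': sets bits 1 5 -> bits=110111
After insert 'pig': sets bits 0 -> bits=110111
Not inserted: cat dog hen — query each against bits=110111:
query cat: checks bit2=0, bit5=1 (has a 0) -> no => not a false positive
query dog: checks bit0=1, bit4=1 (all 1) -> maybe => FALSE POSITIVE
query hen: checks bit2=0 (has a 0) -> no => not a false positive
False positives (alphabetical): dog

Answer: dog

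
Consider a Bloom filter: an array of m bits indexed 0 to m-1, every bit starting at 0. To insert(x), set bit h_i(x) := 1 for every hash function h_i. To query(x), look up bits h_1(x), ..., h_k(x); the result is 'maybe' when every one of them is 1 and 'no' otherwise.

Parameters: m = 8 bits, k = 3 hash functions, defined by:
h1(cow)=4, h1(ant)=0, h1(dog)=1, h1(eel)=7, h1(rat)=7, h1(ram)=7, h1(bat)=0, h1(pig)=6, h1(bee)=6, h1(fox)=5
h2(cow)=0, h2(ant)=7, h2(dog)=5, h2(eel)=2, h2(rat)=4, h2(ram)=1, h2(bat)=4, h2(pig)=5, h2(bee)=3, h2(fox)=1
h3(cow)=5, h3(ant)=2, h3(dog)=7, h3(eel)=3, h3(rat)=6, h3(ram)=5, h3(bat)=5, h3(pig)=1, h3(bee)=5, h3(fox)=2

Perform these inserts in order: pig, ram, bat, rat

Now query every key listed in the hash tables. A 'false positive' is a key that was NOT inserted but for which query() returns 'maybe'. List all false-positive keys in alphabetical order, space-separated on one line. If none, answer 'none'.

Start: bits=00000000
After insert 'pig': sets bits 1 5 6 -> bits=01000110
After insert 'ram': sets bits 1 5 7 -> bits=01000111
After insert 'bat': sets bits 0 4 5 -> bits=11001111
After insert 'rat': sets bits 4 6 7 -> bits=11001111
Not inserted: ant bee cow dog eel fox — query each against bits=11001111:
query ant: checks bit0=1, bit2=0, bit7=1 (has a 0) -> no => not a false positive
query bee: checks bit3=0, bit5=1, bit6=1 (has a 0) -> no => not a false positive
query cow: checks bit0=1, bit4=1, bit5=1 (all 1) -> maybe => FALSE POSITIVE
query dog: checks bit1=1, bit5=1, bit7=1 (all 1) -> maybe => FALSE POSITIVE
query eel: checks bit2=0, bit3=0, bit7=1 (has a 0) -> no => not a false positive
query fox: checks bit1=1, bit2=0, bit5=1 (has a 0) -> no => not a false positive
False positives (alphabetical): cow dog

Answer: cow dog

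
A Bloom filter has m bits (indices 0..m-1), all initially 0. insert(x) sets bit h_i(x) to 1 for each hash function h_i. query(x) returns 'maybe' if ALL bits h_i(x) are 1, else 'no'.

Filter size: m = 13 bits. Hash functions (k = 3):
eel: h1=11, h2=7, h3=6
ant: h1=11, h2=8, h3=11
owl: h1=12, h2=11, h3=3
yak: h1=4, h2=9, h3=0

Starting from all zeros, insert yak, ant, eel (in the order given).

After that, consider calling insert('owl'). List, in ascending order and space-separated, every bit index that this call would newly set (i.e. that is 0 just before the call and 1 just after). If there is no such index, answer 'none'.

Start: bits=0000000000000
After insert 'yak': sets bits 0 4 9 -> bits=1000100001000
After insert 'ant': sets bits 8 11 -> bits=1000100011010
After insert 'eel': sets bits 6 7 11 -> bits=1000101111010
insert 'owl' would touch bits 3 11 12; currently bit3=0, bit11=1, bit12=0
Bits that are 0 among those (would change 0->1): 3 12

Answer: 3 12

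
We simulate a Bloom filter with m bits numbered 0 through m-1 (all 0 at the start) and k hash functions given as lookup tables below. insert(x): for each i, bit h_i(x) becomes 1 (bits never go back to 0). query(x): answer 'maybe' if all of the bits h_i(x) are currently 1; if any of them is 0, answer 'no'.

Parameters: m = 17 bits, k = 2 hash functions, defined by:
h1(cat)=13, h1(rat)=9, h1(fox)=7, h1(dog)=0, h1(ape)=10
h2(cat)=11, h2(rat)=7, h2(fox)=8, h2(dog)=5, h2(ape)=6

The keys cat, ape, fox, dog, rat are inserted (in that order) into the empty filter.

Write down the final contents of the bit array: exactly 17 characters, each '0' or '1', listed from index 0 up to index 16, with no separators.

Start: bits=00000000000000000
After insert 'cat': sets bits 11 13 -> bits=00000000000101000
After insert 'ape': sets bits 6 10 -> bits=00000010001101000
After insert 'fox': sets bits 7 8 -> bits=00000011101101000
After insert 'dog': sets bits 0 5 -> bits=10000111101101000
After insert 'rat': sets bits 7 9 -> bits=10000111111101000

Answer: 10000111111101000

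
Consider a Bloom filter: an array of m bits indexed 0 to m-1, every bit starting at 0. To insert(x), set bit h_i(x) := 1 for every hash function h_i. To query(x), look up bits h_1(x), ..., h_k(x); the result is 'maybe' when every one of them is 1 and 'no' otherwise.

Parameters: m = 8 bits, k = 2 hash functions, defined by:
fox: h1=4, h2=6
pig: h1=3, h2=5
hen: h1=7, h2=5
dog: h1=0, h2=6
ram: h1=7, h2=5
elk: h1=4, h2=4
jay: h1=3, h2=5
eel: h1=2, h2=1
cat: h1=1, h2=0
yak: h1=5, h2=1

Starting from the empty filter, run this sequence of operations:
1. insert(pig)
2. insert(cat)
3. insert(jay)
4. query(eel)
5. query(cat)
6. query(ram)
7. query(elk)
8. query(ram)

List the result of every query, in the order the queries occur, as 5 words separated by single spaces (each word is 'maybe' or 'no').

Start: bits=00000000
Op 1: insert pig -> sets bits 3 5 -> bits=00010100
Op 2: insert cat -> sets bits 0 1 -> bits=11010100
Op 3: insert jay -> sets bits 3 5 -> bits=11010100
Op 4: query eel -> checks bit1=1, bit2=0 (has a 0) -> no
Op 5: query cat -> checks bit0=1, bit1=1 (all 1) -> maybe
Op 6: query ram -> checks bit5=1, bit7=0 (has a 0) -> no
Op 7: query elk -> checks bit4=0 (has a 0) -> no
Op 8: query ram -> checks bit5=1, bit7=0 (has a 0) -> no
Query results in order: no maybe no no no

Answer: no maybe no no no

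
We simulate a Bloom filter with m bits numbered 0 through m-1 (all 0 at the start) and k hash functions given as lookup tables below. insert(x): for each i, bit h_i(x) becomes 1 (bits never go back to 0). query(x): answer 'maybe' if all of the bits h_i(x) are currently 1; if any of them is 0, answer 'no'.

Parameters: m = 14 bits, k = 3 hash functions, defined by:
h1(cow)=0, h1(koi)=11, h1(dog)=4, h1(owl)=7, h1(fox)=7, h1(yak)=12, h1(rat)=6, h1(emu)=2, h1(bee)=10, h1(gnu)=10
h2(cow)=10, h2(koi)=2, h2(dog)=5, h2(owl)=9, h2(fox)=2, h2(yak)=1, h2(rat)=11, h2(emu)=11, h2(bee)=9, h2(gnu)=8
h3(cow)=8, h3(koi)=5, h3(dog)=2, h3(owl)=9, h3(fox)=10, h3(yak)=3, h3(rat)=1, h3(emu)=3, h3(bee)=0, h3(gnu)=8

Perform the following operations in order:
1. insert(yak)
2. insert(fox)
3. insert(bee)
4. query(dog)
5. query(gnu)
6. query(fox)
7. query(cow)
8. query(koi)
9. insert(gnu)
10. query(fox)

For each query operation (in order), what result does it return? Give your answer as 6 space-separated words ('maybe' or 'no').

Answer: no no maybe no no maybe

Derivation:
Start: bits=00000000000000
Op 1: insert yak -> sets bits 1 3 12 -> bits=01010000000010
Op 2: insert fox -> sets bits 2 7 10 -> bits=01110001001010
Op 3: insert bee -> sets bits 0 9 10 -> bits=11110001011010
Op 4: query dog -> checks bit2=1, bit4=0, bit5=0 (has a 0) -> no
Op 5: query gnu -> checks bit8=0, bit10=1 (has a 0) -> no
Op 6: query fox -> checks bit2=1, bit7=1, bit10=1 (all 1) -> maybe
Op 7: query cow -> checks bit0=1, bit8=0, bit10=1 (has a 0) -> no
Op 8: query koi -> checks bit2=1, bit5=0, bit11=0 (has a 0) -> no
Op 9: insert gnu -> sets bits 8 10 -> bits=11110001111010
Op 10: query fox -> checks bit2=1, bit7=1, bit10=1 (all 1) -> maybe
Query results in order: no no maybe no no maybe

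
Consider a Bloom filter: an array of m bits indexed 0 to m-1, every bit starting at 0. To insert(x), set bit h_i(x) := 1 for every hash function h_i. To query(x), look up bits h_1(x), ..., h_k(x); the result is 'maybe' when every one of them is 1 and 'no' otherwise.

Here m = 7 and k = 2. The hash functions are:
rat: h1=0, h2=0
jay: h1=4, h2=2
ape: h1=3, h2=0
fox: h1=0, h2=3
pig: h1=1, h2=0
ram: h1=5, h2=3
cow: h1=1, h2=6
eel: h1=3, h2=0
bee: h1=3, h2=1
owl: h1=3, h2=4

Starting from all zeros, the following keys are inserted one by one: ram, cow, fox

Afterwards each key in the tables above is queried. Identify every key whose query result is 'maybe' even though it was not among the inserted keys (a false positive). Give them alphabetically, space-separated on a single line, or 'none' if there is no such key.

Answer: ape bee eel pig rat

Derivation:
Start: bits=0000000
After insert 'ram': sets bits 3 5 -> bits=0001010
After insert 'cow': sets bits 1 6 -> bits=0101011
After insert 'fox': sets bits 0 3 -> bits=1101011
Not inserted: ape bee eel jay owl pig rat — query each against bits=1101011:
query ape: checks bit0=1, bit3=1 (all 1) -> maybe => FALSE POSITIVE
query bee: checks bit1=1, bit3=1 (all 1) -> maybe => FALSE POSITIVE
query eel: checks bit0=1, bit3=1 (all 1) -> maybe => FALSE POSITIVE
query jay: checks bit2=0, bit4=0 (has a 0) -> no => not a false positive
query owl: checks bit3=1, bit4=0 (has a 0) -> no => not a false positive
query pig: checks bit0=1, bit1=1 (all 1) -> maybe => FALSE POSITIVE
query rat: checks bit0=1 (all 1) -> maybe => FALSE POSITIVE
False positives (alphabetical): ape bee eel pig rat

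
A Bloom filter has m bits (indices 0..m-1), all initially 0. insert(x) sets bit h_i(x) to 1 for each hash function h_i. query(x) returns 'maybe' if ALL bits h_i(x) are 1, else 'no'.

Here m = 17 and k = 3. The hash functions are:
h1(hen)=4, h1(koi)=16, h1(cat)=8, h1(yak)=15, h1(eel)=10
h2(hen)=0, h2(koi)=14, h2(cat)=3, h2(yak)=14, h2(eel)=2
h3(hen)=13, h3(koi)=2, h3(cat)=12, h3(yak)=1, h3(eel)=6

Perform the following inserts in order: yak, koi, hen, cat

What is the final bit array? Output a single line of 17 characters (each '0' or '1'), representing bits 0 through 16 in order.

Answer: 11111000100011111

Derivation:
Start: bits=00000000000000000
After insert 'yak': sets bits 1 14 15 -> bits=01000000000000110
After insert 'koi': sets bits 2 14 16 -> bits=01100000000000111
After insert 'hen': sets bits 0 4 13 -> bits=11101000000001111
After insert 'cat': sets bits 3 8 12 -> bits=11111000100011111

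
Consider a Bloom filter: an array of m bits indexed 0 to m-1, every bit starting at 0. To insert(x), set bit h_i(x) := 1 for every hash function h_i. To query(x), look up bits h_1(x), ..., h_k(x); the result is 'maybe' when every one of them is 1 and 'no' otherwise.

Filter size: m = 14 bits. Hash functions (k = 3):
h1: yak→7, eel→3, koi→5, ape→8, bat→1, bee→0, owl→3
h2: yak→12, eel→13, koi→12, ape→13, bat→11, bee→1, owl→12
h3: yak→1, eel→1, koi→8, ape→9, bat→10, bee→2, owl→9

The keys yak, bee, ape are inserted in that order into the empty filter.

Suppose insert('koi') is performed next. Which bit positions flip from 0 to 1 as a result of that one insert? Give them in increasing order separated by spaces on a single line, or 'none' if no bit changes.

Start: bits=00000000000000
After insert 'yak': sets bits 1 7 12 -> bits=01000001000010
After insert 'bee': sets bits 0 1 2 -> bits=11100001000010
After insert 'ape': sets bits 8 9 13 -> bits=11100001110011
insert 'koi' would touch bits 5 8 12; currently bit5=0, bit8=1, bit12=1
Bits that are 0 among those (would change 0->1): 5

Answer: 5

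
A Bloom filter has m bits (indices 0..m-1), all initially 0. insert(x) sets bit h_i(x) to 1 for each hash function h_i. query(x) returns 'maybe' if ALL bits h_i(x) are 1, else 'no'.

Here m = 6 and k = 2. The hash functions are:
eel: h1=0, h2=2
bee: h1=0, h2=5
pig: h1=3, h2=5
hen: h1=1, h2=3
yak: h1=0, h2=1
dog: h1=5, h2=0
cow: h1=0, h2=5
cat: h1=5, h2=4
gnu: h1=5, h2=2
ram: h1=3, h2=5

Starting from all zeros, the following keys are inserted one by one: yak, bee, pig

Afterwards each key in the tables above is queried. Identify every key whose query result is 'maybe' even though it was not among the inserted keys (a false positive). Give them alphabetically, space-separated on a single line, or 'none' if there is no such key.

Start: bits=000000
After insert 'yak': sets bits 0 1 -> bits=110000
After insert 'bee': sets bits 0 5 -> bits=110001
After insert 'pig': sets bits 3 5 -> bits=110101
Not inserted: cat cow dog eel gnu hen ram — query each against bits=110101:
query cat: checks bit4=0, bit5=1 (has a 0) -> no => not a false positive
query cow: checks bit0=1, bit5=1 (all 1) -> maybe => FALSE POSITIVE
query dog: checks bit0=1, bit5=1 (all 1) -> maybe => FALSE POSITIVE
query eel: checks bit0=1, bit2=0 (has a 0) -> no => not a false positive
query gnu: checks bit2=0, bit5=1 (has a 0) -> no => not a false positive
query hen: checks bit1=1, bit3=1 (all 1) -> maybe => FALSE POSITIVE
query ram: checks bit3=1, bit5=1 (all 1) -> maybe => FALSE POSITIVE
False positives (alphabetical): cow dog hen ram

Answer: cow dog hen ram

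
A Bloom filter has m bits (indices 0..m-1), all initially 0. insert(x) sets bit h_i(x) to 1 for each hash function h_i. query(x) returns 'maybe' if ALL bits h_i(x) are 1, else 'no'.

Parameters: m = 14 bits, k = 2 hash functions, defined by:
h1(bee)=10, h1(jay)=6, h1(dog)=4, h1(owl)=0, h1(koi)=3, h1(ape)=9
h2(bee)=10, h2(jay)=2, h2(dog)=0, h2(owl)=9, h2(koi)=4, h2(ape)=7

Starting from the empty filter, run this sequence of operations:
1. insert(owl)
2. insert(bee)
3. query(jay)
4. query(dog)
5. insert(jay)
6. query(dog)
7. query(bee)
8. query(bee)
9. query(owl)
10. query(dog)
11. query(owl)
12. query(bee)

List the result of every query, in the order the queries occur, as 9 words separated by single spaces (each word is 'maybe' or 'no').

Start: bits=00000000000000
Op 1: insert owl -> sets bits 0 9 -> bits=10000000010000
Op 2: insert bee -> sets bits 10 -> bits=10000000011000
Op 3: query jay -> checks bit2=0, bit6=0 (has a 0) -> no
Op 4: query dog -> checks bit0=1, bit4=0 (has a 0) -> no
Op 5: insert jay -> sets bits 2 6 -> bits=10100010011000
Op 6: query dog -> checks bit0=1, bit4=0 (has a 0) -> no
Op 7: query bee -> checks bit10=1 (all 1) -> maybe
Op 8: query bee -> checks bit10=1 (all 1) -> maybe
Op 9: query owl -> checks bit0=1, bit9=1 (all 1) -> maybe
Op 10: query dog -> checks bit0=1, bit4=0 (has a 0) -> no
Op 11: query owl -> checks bit0=1, bit9=1 (all 1) -> maybe
Op 12: query bee -> checks bit10=1 (all 1) -> maybe
Query results in order: no no no maybe maybe maybe no maybe maybe

Answer: no no no maybe maybe maybe no maybe maybe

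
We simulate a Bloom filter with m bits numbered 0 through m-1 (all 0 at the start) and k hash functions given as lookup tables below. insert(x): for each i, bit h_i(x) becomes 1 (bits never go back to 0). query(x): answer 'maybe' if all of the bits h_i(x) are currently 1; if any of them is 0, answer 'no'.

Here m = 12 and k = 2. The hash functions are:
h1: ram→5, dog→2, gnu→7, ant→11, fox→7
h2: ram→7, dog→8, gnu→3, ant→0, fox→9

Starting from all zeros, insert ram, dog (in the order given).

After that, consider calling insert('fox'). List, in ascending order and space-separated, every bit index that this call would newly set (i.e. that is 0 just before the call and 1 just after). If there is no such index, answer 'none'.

Answer: 9

Derivation:
Start: bits=000000000000
After insert 'ram': sets bits 5 7 -> bits=000001010000
After insert 'dog': sets bits 2 8 -> bits=001001011000
insert 'fox' would touch bits 7 9; currently bit7=1, bit9=0
Bits that are 0 among those (would change 0->1): 9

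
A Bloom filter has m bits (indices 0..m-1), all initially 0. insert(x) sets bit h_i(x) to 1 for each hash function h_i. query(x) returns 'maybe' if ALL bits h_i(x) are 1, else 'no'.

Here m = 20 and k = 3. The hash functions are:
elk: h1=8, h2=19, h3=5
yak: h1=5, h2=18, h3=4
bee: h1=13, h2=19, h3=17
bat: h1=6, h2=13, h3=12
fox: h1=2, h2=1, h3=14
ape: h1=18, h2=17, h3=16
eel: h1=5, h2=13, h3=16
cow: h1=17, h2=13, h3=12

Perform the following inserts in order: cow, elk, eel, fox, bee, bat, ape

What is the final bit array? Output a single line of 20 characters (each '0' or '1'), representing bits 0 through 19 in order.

Start: bits=00000000000000000000
After insert 'cow': sets bits 12 13 17 -> bits=00000000000011000100
After insert 'elk': sets bits 5 8 19 -> bits=00000100100011000101
After insert 'eel': sets bits 5 13 16 -> bits=00000100100011001101
After insert 'fox': sets bits 1 2 14 -> bits=01100100100011101101
After insert 'bee': sets bits 13 17 19 -> bits=01100100100011101101
After insert 'bat': sets bits 6 12 13 -> bits=01100110100011101101
After insert 'ape': sets bits 16 17 18 -> bits=01100110100011101111

Answer: 01100110100011101111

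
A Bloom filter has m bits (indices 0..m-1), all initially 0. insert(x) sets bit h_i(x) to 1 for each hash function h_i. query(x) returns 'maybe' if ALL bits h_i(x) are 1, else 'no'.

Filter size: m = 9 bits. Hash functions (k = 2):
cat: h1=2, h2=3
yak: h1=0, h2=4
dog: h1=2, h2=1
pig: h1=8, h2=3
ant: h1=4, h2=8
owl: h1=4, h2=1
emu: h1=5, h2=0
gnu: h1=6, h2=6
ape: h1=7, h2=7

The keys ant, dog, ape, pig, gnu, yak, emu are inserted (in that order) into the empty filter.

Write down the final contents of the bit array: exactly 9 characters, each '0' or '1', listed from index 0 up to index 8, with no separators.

Start: bits=000000000
After insert 'ant': sets bits 4 8 -> bits=000010001
After insert 'dog': sets bits 1 2 -> bits=011010001
After insert 'ape': sets bits 7 -> bits=011010011
After insert 'pig': sets bits 3 8 -> bits=011110011
After insert 'gnu': sets bits 6 -> bits=011110111
After insert 'yak': sets bits 0 4 -> bits=111110111
After insert 'emu': sets bits 0 5 -> bits=111111111

Answer: 111111111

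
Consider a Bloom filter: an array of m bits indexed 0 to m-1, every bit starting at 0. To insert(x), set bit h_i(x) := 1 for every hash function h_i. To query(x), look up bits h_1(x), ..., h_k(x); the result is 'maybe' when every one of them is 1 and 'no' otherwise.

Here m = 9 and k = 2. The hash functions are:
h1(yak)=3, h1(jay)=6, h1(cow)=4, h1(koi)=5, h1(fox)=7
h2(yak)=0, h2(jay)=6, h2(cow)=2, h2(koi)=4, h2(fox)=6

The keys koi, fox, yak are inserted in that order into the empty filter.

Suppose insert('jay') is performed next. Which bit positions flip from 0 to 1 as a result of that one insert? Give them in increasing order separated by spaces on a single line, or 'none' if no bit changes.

Start: bits=000000000
After insert 'koi': sets bits 4 5 -> bits=000011000
After insert 'fox': sets bits 6 7 -> bits=000011110
After insert 'yak': sets bits 0 3 -> bits=100111110
insert 'jay' would touch bits 6; currently bit6=1
Bits that are 0 among those (would change 0->1): none

Answer: none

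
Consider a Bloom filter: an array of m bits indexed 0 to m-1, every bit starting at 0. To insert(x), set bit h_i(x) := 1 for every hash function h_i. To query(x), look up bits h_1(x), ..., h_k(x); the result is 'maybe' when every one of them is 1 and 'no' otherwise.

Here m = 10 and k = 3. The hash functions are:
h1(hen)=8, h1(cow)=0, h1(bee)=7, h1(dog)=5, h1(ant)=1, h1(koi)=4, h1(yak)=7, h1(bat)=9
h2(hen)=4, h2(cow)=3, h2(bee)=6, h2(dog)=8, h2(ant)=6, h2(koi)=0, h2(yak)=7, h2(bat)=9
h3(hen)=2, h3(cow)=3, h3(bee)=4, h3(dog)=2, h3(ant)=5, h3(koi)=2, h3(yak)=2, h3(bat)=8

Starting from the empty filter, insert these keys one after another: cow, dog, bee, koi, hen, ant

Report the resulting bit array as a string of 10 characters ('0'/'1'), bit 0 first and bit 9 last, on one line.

Start: bits=0000000000
After insert 'cow': sets bits 0 3 -> bits=1001000000
After insert 'dog': sets bits 2 5 8 -> bits=1011010010
After insert 'bee': sets bits 4 6 7 -> bits=1011111110
After insert 'koi': sets bits 0 2 4 -> bits=1011111110
After insert 'hen': sets bits 2 4 8 -> bits=1011111110
After insert 'ant': sets bits 1 5 6 -> bits=1111111110

Answer: 1111111110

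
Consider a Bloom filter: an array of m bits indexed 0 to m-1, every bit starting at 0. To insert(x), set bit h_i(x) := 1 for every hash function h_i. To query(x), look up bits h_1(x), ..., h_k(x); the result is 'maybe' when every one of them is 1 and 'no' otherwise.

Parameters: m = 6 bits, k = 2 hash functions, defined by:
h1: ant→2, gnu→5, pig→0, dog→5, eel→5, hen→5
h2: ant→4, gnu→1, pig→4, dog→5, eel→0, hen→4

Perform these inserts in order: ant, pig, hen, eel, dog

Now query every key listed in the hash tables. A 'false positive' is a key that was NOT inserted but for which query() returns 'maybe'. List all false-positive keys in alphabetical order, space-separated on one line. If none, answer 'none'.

Answer: none

Derivation:
Start: bits=000000
After insert 'ant': sets bits 2 4 -> bits=001010
After insert 'pig': sets bits 0 4 -> bits=101010
After insert 'hen': sets bits 4 5 -> bits=101011
After insert 'eel': sets bits 0 5 -> bits=101011
After insert 'dog': sets bits 5 -> bits=101011
Not inserted: gnu — query each against bits=101011:
query gnu: checks bit1=0, bit5=1 (has a 0) -> no => not a false positive
False positives (alphabetical): none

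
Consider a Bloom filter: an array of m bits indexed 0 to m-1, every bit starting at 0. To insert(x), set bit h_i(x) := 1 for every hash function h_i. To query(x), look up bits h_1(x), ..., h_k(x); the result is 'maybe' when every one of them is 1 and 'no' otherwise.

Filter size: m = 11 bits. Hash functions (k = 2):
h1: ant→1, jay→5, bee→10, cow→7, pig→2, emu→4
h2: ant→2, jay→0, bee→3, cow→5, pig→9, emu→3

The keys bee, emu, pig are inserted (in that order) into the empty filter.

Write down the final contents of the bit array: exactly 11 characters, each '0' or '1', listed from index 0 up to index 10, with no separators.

Answer: 00111000011

Derivation:
Start: bits=00000000000
After insert 'bee': sets bits 3 10 -> bits=00010000001
After insert 'emu': sets bits 3 4 -> bits=00011000001
After insert 'pig': sets bits 2 9 -> bits=00111000011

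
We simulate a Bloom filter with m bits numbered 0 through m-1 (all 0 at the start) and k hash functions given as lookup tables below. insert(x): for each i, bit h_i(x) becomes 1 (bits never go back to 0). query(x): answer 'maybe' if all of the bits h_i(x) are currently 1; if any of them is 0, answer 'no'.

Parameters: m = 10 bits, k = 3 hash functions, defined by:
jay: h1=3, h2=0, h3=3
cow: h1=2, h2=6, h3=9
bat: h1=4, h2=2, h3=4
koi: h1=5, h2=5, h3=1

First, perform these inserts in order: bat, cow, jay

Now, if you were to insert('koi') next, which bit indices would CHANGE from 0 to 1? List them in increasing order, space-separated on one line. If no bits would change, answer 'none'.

Start: bits=0000000000
After insert 'bat': sets bits 2 4 -> bits=0010100000
After insert 'cow': sets bits 2 6 9 -> bits=0010101001
After insert 'jay': sets bits 0 3 -> bits=1011101001
insert 'koi' would touch bits 1 5; currently bit1=0, bit5=0
Bits that are 0 among those (would change 0->1): 1 5

Answer: 1 5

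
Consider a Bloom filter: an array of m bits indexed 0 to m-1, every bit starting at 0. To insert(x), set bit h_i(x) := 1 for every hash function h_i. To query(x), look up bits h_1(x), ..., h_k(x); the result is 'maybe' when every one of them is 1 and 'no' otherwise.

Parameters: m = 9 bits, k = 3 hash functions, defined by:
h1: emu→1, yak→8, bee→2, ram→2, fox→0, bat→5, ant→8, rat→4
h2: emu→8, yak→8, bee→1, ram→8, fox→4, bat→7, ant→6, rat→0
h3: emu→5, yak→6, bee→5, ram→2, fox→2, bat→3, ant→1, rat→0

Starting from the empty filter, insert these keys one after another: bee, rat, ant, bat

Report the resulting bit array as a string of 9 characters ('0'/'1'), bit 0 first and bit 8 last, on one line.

Start: bits=000000000
After insert 'bee': sets bits 1 2 5 -> bits=011001000
After insert 'rat': sets bits 0 4 -> bits=111011000
After insert 'ant': sets bits 1 6 8 -> bits=111011101
After insert 'bat': sets bits 3 5 7 -> bits=111111111

Answer: 111111111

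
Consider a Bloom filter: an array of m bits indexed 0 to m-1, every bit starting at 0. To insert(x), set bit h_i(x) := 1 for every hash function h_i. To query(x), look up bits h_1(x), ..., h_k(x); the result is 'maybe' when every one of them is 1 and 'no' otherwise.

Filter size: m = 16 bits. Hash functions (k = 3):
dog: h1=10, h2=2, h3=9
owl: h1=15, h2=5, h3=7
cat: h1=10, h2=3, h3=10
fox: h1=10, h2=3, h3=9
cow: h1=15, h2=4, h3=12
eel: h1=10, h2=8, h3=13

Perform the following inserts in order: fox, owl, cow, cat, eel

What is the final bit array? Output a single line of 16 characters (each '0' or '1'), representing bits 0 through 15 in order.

Start: bits=0000000000000000
After insert 'fox': sets bits 3 9 10 -> bits=0001000001100000
After insert 'owl': sets bits 5 7 15 -> bits=0001010101100001
After insert 'cow': sets bits 4 12 15 -> bits=0001110101101001
After insert 'cat': sets bits 3 10 -> bits=0001110101101001
After insert 'eel': sets bits 8 10 13 -> bits=0001110111101101

Answer: 0001110111101101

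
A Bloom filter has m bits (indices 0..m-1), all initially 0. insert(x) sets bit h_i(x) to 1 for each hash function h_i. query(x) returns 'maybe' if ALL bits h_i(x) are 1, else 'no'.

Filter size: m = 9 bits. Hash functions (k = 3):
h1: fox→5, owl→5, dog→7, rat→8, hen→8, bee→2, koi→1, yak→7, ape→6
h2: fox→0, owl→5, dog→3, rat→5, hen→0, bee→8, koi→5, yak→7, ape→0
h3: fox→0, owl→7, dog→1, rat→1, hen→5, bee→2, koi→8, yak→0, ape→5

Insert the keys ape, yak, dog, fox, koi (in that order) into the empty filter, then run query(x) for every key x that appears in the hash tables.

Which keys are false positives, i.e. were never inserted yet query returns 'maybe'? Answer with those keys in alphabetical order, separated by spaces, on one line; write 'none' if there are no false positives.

Answer: hen owl rat

Derivation:
Start: bits=000000000
After insert 'ape': sets bits 0 5 6 -> bits=100001100
After insert 'yak': sets bits 0 7 -> bits=100001110
After insert 'dog': sets bits 1 3 7 -> bits=110101110
After insert 'fox': sets bits 0 5 -> bits=110101110
After insert 'koi': sets bits 1 5 8 -> bits=110101111
Not inserted: bee hen owl rat — query each against bits=110101111:
query bee: checks bit2=0, bit8=1 (has a 0) -> no => not a false positive
query hen: checks bit0=1, bit5=1, bit8=1 (all 1) -> maybe => FALSE POSITIVE
query owl: checks bit5=1, bit7=1 (all 1) -> maybe => FALSE POSITIVE
query rat: checks bit1=1, bit5=1, bit8=1 (all 1) -> maybe => FALSE POSITIVE
False positives (alphabetical): hen owl rat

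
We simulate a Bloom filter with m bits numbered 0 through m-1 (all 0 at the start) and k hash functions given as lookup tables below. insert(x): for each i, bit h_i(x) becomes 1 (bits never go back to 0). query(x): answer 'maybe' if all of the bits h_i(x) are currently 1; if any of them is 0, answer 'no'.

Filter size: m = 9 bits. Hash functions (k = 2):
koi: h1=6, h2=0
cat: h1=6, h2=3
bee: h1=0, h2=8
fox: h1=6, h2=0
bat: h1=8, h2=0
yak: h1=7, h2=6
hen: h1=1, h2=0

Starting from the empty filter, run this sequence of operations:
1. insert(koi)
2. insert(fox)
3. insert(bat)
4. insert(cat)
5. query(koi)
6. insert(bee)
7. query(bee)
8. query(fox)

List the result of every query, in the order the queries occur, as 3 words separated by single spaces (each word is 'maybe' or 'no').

Answer: maybe maybe maybe

Derivation:
Start: bits=000000000
Op 1: insert koi -> sets bits 0 6 -> bits=100000100
Op 2: insert fox -> sets bits 0 6 -> bits=100000100
Op 3: insert bat -> sets bits 0 8 -> bits=100000101
Op 4: insert cat -> sets bits 3 6 -> bits=100100101
Op 5: query koi -> checks bit0=1, bit6=1 (all 1) -> maybe
Op 6: insert bee -> sets bits 0 8 -> bits=100100101
Op 7: query bee -> checks bit0=1, bit8=1 (all 1) -> maybe
Op 8: query fox -> checks bit0=1, bit6=1 (all 1) -> maybe
Query results in order: maybe maybe maybe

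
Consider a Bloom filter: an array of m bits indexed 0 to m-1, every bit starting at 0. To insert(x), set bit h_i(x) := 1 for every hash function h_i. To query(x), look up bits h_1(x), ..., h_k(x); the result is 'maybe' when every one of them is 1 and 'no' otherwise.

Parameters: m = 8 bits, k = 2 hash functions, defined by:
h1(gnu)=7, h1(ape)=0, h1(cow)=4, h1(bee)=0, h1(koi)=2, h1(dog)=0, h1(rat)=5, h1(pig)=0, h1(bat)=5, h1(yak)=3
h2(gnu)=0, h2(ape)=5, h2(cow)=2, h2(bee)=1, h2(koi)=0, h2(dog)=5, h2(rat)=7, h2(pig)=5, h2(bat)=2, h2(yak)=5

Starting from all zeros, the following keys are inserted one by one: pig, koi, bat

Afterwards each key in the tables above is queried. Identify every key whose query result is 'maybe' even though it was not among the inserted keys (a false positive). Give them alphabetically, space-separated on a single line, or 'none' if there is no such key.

Start: bits=00000000
After insert 'pig': sets bits 0 5 -> bits=10000100
After insert 'koi': sets bits 0 2 -> bits=10100100
After insert 'bat': sets bits 2 5 -> bits=10100100
Not inserted: ape bee cow dog gnu rat yak — query each against bits=10100100:
query ape: checks bit0=1, bit5=1 (all 1) -> maybe => FALSE POSITIVE
query bee: checks bit0=1, bit1=0 (has a 0) -> no => not a false positive
query cow: checks bit2=1, bit4=0 (has a 0) -> no => not a false positive
query dog: checks bit0=1, bit5=1 (all 1) -> maybe => FALSE POSITIVE
query gnu: checks bit0=1, bit7=0 (has a 0) -> no => not a false positive
query rat: checks bit5=1, bit7=0 (has a 0) -> no => not a false positive
query yak: checks bit3=0, bit5=1 (has a 0) -> no => not a false positive
False positives (alphabetical): ape dog

Answer: ape dog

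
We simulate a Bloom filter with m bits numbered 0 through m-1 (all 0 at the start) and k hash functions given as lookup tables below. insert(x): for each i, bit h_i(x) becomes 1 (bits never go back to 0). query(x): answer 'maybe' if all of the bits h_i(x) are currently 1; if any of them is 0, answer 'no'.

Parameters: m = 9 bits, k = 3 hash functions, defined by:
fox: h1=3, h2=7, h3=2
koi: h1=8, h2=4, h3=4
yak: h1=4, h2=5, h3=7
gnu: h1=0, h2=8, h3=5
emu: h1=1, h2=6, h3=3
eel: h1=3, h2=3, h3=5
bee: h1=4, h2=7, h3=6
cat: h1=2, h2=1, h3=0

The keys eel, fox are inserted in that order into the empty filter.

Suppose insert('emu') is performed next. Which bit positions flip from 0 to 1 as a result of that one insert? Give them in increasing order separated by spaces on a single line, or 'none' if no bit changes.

Start: bits=000000000
After insert 'eel': sets bits 3 5 -> bits=000101000
After insert 'fox': sets bits 2 3 7 -> bits=001101010
insert 'emu' would touch bits 1 3 6; currently bit1=0, bit3=1, bit6=0
Bits that are 0 among those (would change 0->1): 1 6

Answer: 1 6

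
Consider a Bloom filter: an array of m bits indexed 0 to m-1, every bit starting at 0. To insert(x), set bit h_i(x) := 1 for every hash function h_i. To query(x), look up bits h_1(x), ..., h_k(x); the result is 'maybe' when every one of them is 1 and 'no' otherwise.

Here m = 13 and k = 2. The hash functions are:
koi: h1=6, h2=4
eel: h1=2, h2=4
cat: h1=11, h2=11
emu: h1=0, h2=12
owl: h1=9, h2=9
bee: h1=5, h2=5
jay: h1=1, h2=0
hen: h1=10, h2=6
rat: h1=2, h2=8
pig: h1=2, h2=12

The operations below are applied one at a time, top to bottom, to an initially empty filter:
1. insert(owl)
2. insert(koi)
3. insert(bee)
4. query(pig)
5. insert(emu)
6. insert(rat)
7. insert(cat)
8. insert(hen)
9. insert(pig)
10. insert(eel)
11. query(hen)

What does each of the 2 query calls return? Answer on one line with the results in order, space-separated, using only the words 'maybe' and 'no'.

Start: bits=0000000000000
Op 1: insert owl -> sets bits 9 -> bits=0000000001000
Op 2: insert koi -> sets bits 4 6 -> bits=0000101001000
Op 3: insert bee -> sets bits 5 -> bits=0000111001000
Op 4: query pig -> checks bit2=0, bit12=0 (has a 0) -> no
Op 5: insert emu -> sets bits 0 12 -> bits=1000111001001
Op 6: insert rat -> sets bits 2 8 -> bits=1010111011001
Op 7: insert cat -> sets bits 11 -> bits=1010111011011
Op 8: insert hen -> sets bits 6 10 -> bits=1010111011111
Op 9: insert pig -> sets bits 2 12 -> bits=1010111011111
Op 10: insert eel -> sets bits 2 4 -> bits=1010111011111
Op 11: query hen -> checks bit6=1, bit10=1 (all 1) -> maybe
Query results in order: no maybe

Answer: no maybe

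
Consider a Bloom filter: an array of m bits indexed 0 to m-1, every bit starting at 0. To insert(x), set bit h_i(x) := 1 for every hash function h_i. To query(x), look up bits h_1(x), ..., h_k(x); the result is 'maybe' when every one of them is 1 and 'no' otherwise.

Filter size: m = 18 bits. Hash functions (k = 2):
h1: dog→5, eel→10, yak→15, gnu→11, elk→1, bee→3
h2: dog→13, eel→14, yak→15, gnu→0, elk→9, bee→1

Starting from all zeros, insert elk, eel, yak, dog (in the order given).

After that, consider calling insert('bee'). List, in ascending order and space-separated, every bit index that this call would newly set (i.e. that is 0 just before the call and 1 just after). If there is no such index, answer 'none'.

Answer: 3

Derivation:
Start: bits=000000000000000000
After insert 'elk': sets bits 1 9 -> bits=010000000100000000
After insert 'eel': sets bits 10 14 -> bits=010000000110001000
After insert 'yak': sets bits 15 -> bits=010000000110001100
After insert 'dog': sets bits 5 13 -> bits=010001000110011100
insert 'bee' would touch bits 1 3; currently bit1=1, bit3=0
Bits that are 0 among those (would change 0->1): 3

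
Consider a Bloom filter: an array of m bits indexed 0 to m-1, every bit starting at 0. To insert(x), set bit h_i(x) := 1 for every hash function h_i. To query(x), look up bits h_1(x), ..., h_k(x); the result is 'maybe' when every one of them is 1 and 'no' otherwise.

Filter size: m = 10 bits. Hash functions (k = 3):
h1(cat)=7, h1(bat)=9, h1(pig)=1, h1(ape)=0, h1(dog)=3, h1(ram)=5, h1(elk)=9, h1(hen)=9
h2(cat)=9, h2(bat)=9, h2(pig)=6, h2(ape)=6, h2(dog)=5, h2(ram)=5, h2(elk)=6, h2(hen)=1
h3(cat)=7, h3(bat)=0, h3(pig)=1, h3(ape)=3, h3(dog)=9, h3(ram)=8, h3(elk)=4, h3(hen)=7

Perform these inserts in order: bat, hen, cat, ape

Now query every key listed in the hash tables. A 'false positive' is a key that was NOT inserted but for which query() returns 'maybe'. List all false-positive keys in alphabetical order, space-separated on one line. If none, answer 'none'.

Answer: pig

Derivation:
Start: bits=0000000000
After insert 'bat': sets bits 0 9 -> bits=1000000001
After insert 'hen': sets bits 1 7 9 -> bits=1100000101
After insert 'cat': sets bits 7 9 -> bits=1100000101
After insert 'ape': sets bits 0 3 6 -> bits=1101001101
Not inserted: dog elk pig ram — query each against bits=1101001101:
query dog: checks bit3=1, bit5=0, bit9=1 (has a 0) -> no => not a false positive
query elk: checks bit4=0, bit6=1, bit9=1 (has a 0) -> no => not a false positive
query pig: checks bit1=1, bit6=1 (all 1) -> maybe => FALSE POSITIVE
query ram: checks bit5=0, bit8=0 (has a 0) -> no => not a false positive
False positives (alphabetical): pig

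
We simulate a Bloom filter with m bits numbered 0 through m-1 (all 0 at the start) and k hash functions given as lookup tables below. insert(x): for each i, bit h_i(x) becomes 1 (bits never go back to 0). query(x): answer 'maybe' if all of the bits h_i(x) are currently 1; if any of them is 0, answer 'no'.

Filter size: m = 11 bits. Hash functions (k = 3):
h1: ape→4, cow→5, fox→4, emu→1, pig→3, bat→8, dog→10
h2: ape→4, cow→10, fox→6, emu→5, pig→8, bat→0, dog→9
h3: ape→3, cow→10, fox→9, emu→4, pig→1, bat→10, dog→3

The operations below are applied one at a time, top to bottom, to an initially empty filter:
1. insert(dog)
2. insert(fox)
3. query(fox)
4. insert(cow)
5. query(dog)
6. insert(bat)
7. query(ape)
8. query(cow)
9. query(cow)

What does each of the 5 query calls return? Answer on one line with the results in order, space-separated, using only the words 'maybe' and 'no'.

Start: bits=00000000000
Op 1: insert dog -> sets bits 3 9 10 -> bits=00010000011
Op 2: insert fox -> sets bits 4 6 9 -> bits=00011010011
Op 3: query fox -> checks bit4=1, bit6=1, bit9=1 (all 1) -> maybe
Op 4: insert cow -> sets bits 5 10 -> bits=00011110011
Op 5: query dog -> checks bit3=1, bit9=1, bit10=1 (all 1) -> maybe
Op 6: insert bat -> sets bits 0 8 10 -> bits=10011110111
Op 7: query ape -> checks bit3=1, bit4=1 (all 1) -> maybe
Op 8: query cow -> checks bit5=1, bit10=1 (all 1) -> maybe
Op 9: query cow -> checks bit5=1, bit10=1 (all 1) -> maybe
Query results in order: maybe maybe maybe maybe maybe

Answer: maybe maybe maybe maybe maybe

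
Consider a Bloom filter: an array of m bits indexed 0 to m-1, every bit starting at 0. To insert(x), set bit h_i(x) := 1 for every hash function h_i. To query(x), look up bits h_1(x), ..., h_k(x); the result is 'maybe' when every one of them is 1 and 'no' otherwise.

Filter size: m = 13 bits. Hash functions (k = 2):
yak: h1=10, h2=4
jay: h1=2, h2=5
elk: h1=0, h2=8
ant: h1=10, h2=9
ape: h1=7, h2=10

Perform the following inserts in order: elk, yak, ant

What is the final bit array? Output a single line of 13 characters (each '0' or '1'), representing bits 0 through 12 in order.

Start: bits=0000000000000
After insert 'elk': sets bits 0 8 -> bits=1000000010000
After insert 'yak': sets bits 4 10 -> bits=1000100010100
After insert 'ant': sets bits 9 10 -> bits=1000100011100

Answer: 1000100011100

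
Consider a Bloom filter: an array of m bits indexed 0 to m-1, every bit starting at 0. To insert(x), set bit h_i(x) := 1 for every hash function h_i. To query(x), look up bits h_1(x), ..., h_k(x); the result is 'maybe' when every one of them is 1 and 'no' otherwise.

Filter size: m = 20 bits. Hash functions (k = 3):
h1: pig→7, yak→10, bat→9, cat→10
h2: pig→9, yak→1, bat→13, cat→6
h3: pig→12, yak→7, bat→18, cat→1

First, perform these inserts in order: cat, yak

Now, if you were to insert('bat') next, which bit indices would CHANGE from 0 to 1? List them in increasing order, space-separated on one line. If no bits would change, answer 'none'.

Answer: 9 13 18

Derivation:
Start: bits=00000000000000000000
After insert 'cat': sets bits 1 6 10 -> bits=01000010001000000000
After insert 'yak': sets bits 1 7 10 -> bits=01000011001000000000
insert 'bat' would touch bits 9 13 18; currently bit9=0, bit13=0, bit18=0
Bits that are 0 among those (would change 0->1): 9 13 18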